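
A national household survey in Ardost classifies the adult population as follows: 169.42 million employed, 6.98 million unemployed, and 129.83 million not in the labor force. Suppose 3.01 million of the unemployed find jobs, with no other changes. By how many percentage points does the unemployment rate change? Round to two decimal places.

Initially, labor force = 169.42 + 6.98 = 176.40 million, so u = 6.98/176.40 = 3.96%.
After the change, unemployed falls and employed rises by 3.01; labor force unchanged → E = 172.43, U = 3.97, labor force = 176.40 million.
New unemployment rate = 3.97 / 176.40 = 2.25%.
Change = 2.25% − 3.96% = −1.71 percentage points.

The unemployment rate changes by −1.71 percentage points.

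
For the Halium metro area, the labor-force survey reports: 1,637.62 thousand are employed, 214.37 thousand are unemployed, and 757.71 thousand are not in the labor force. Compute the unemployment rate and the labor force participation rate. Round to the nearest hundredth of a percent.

Unemployment rate ≈ 11.58%; labor force participation rate ≈ 70.97%.

Labor force = employed + unemployed = 1,637.62 + 214.37 = 1,851.99 thousand.
Working-age population = 1,851.99 + 757.71 = 2,609.70 thousand.
Unemployment rate = 214.37 / 1,851.99 = 11.58%.
Labor force participation rate = 1,851.99 / 2,609.70 = 70.97%.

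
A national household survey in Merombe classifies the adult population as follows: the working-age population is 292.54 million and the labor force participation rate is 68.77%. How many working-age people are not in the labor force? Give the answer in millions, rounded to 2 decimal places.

Share not in the labor force = 1 − 0.6877 = 0.3123.
Not in labor force = 0.3123 × 292.54 ≈ 91.36 million.

About 91.36 million are not in the labor force.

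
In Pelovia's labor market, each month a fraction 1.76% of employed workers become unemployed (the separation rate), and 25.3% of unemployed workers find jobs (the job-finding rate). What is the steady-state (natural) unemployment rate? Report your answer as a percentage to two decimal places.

At steady state the flows balance: s·E = f·U, so U/(E+U) = s/(s+f).
u* = 1.76 / (1.76 + 25.3) = 1.76 / 27.06 = 6.50%.

Steady-state unemployment rate ≈ 6.50%.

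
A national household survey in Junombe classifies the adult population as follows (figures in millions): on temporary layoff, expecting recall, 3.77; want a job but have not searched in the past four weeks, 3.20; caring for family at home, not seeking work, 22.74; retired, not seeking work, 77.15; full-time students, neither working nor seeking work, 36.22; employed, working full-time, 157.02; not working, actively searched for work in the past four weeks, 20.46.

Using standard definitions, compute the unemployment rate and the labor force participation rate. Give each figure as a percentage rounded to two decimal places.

Employed = 157.02 million.
Unemployed = 3.77 + 20.46 = 24.23 million (jobless and actively searching, or on temporary layoff).
Labor force = 157.02 + 24.23 = 181.25 million.
Not in labor force = 3.20 + 22.74 + 77.15 + 36.22 = 139.31 million (those not working and not actively searching are outside the labor force — including those who want a job but have given up searching).
Civilian working-age population = 181.25 + 139.31 = 320.56 million.
Unemployment rate = 24.23 / 181.25 = 13.37%.
Labor force participation rate = 181.25 / 320.56 = 56.54%.

Unemployment rate ≈ 13.37%; labor force participation rate ≈ 56.54%.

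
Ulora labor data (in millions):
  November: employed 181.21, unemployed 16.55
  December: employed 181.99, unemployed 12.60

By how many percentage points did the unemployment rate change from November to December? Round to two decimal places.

November: labor force = 181.21 + 16.55 = 197.76; u = 16.55/197.76 = 8.37%.
December: labor force = 181.99 + 12.60 = 194.59; u = 12.60/194.59 = 6.48%.
Change = 6.48% − 8.37% = −1.89 pp.

The unemployment rate changed by −1.89 percentage points.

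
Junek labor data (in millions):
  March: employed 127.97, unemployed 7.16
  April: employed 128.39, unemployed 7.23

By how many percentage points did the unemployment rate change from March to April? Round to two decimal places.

The unemployment rate changed by +0.03 percentage points.

March: labor force = 127.97 + 7.16 = 135.13; u = 7.16/135.13 = 5.30%.
April: labor force = 128.39 + 7.23 = 135.62; u = 7.23/135.62 = 5.33%.
Change = 5.33% − 5.30% = +0.03 pp.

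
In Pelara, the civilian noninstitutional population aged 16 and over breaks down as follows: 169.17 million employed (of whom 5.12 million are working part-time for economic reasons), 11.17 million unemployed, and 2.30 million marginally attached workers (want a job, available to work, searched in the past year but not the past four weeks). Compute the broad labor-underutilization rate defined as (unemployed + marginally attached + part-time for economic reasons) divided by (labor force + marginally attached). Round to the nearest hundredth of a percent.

Broad underutilization rate ≈ 10.18%.

Labor force = 169.17 + 11.17 = 180.34 million.
Numerator = 11.17 + 2.30 + 5.12 = 18.59 million.
Denominator = 180.34 + 2.30 = 182.64 million.
Broad rate = 18.59 / 182.64 = 10.18%.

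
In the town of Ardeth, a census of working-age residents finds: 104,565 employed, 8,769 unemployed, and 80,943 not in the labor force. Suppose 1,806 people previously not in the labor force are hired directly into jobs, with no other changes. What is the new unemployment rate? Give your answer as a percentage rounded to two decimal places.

Initially, labor force = 104,565 + 8,769 = 113,334, so u = 8,769/113,334 = 7.74%.
After the change, employed and labor force both rise by 1,806; unemployed unchanged → E = 106,371, U = 8,769, labor force = 115,140.
New unemployment rate = 8,769 / 115,140 = 7.62%.

New unemployment rate ≈ 7.62%.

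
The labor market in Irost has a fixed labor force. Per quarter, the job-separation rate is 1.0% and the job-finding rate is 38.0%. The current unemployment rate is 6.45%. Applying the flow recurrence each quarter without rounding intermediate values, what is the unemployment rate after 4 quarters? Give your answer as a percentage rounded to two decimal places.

With a fixed labor force, u_{t+1} = u_t + s·(1−u_t) − f·u_t = u_t·(1−s−f) + s.
Here 1−s−f = 0.610 and s = 0.010.
u_1 = 0.064500 × 0.610 + 0.010 = 0.049345.
u_2 = 0.049345 × 0.610 + 0.010 = 0.040100.
u_3 = 0.040100 × 0.610 + 0.010 = 0.034461.
u_4 = 0.034461 × 0.610 + 0.010 = 0.031021.

Unemployment rate after four quarters ≈ 3.10%.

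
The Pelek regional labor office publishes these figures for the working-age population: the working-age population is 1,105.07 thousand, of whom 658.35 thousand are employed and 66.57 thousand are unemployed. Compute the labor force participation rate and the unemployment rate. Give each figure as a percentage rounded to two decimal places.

Labor force = employed + unemployed = 658.35 + 66.57 = 724.92 thousand.
Unemployment rate = 66.57 / 724.92 = 9.18%.
Labor force participation rate = 724.92 / 1,105.07 = 65.60%.

Labor force participation rate ≈ 65.60%; unemployment rate ≈ 9.18%.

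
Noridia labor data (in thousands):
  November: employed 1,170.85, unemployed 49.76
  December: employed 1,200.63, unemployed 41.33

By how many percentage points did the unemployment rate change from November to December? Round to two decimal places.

The unemployment rate changed by −0.75 percentage points.

November: labor force = 1,170.85 + 49.76 = 1,220.61; u = 49.76/1,220.61 = 4.08%.
December: labor force = 1,200.63 + 41.33 = 1,241.96; u = 41.33/1,241.96 = 3.33%.
Change = 3.33% − 4.08% = −0.75 pp.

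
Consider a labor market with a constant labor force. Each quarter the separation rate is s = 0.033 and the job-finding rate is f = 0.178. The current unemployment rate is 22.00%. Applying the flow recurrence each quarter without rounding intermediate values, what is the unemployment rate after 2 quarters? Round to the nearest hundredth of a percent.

Unemployment rate after two quarters ≈ 19.60%.

With a fixed labor force, u_{t+1} = u_t + s·(1−u_t) − f·u_t = u_t·(1−s−f) + s.
Here 1−s−f = 0.789 and s = 0.033.
u_1 = 0.220000 × 0.789 + 0.033 = 0.206580.
u_2 = 0.206580 × 0.789 + 0.033 = 0.195992.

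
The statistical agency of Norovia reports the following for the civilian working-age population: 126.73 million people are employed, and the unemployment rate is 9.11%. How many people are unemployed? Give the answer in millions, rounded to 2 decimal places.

Let U be the number unemployed. The labor force is E + U, and U/(E+U) = 0.0911.
So U = 0.0911 × 126.73 / (1 − 0.0911) = 11.5451 / 0.9089 ≈ 12.70 million.

About 12.70 million are unemployed.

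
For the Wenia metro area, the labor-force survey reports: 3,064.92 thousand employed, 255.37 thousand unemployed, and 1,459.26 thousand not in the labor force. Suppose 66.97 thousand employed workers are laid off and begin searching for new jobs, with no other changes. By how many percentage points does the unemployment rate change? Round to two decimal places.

The unemployment rate changes by +2.02 percentage points.

Initially, labor force = 3,064.92 + 255.37 = 3,320.29 thousand, so u = 255.37/3,320.29 = 7.69%.
After the change, employed falls and unemployed rises by 66.97; labor force unchanged → E = 2,997.95, U = 322.34, labor force = 3,320.29 thousand.
New unemployment rate = 322.34 / 3,320.29 = 9.71%.
Change = 9.71% − 7.69% = +2.02 percentage points.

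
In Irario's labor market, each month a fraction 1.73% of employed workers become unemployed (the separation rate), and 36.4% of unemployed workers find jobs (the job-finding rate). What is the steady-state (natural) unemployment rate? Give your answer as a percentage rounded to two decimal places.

At steady state the flows balance: s·E = f·U, so U/(E+U) = s/(s+f).
u* = 1.73 / (1.73 + 36.4) = 1.73 / 38.13 = 4.54%.

Steady-state unemployment rate ≈ 4.54%.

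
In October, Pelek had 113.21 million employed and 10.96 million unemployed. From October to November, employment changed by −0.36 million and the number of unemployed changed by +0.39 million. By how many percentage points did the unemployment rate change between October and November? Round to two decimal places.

The unemployment rate changed by +0.31 percentage points.

October: labor force = 113.21 + 10.96 = 124.17; u = 10.96/124.17 = 8.83%.
November: labor force = 112.85 + 11.35 = 124.20; u = 11.35/124.20 = 9.14%.
Change = 9.14% − 8.83% = +0.31 pp.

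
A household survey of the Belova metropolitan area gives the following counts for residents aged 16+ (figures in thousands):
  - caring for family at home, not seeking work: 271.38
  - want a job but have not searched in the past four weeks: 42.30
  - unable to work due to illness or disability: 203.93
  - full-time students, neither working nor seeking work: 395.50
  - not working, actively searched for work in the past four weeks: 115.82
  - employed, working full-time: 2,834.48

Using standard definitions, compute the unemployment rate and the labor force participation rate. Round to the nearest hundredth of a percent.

Unemployment rate ≈ 3.93%; labor force participation rate ≈ 76.37%.

Employed = 2,834.48 thousand.
Unemployed = 115.82 thousand.
Labor force = 2,834.48 + 115.82 = 2,950.30 thousand.
Not in labor force = 271.38 + 42.30 + 203.93 + 395.50 = 913.11 thousand (those not working and not actively searching are outside the labor force — including those who want a job but have given up searching).
Civilian working-age population = 2,950.30 + 913.11 = 3,863.41 thousand.
Unemployment rate = 115.82 / 2,950.30 = 3.93%.
Labor force participation rate = 2,950.30 / 3,863.41 = 76.37%.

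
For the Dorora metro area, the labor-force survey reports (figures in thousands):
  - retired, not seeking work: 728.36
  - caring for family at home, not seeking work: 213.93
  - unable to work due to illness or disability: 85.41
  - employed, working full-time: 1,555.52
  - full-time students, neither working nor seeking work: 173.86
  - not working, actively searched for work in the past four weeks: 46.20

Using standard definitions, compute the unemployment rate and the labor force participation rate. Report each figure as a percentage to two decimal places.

Unemployment rate ≈ 2.88%; labor force participation rate ≈ 57.14%.

Employed = 1,555.52 thousand.
Unemployed = 46.20 thousand.
Labor force = 1,555.52 + 46.20 = 1,601.72 thousand.
Not in labor force = 728.36 + 213.93 + 85.41 + 173.86 = 1,201.56 thousand (those not working and not actively searching are outside the labor force).
Civilian working-age population = 1,601.72 + 1,201.56 = 2,803.28 thousand.
Unemployment rate = 46.20 / 1,601.72 = 2.88%.
Labor force participation rate = 1,601.72 / 2,803.28 = 57.14%.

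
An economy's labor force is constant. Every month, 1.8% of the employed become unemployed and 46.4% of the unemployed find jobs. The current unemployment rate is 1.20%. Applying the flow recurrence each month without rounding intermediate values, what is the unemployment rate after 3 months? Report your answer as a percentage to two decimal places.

With a fixed labor force, u_{t+1} = u_t + s·(1−u_t) − f·u_t = u_t·(1−s−f) + s.
Here 1−s−f = 0.518 and s = 0.018.
u_1 = 0.012000 × 0.518 + 0.018 = 0.024216.
u_2 = 0.024216 × 0.518 + 0.018 = 0.030544.
u_3 = 0.030544 × 0.518 + 0.018 = 0.033822.

Unemployment rate after three months ≈ 3.38%.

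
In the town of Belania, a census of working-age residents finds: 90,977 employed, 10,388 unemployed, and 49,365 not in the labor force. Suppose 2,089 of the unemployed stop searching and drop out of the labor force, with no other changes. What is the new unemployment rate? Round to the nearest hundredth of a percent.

New unemployment rate ≈ 8.36%.

Initially, labor force = 90,977 + 10,388 = 101,365, so u = 10,388/101,365 = 10.25%.
After the change, unemployed and labor force both fall by 2,089 → E = 90,977, U = 8,299, labor force = 99,276.
New unemployment rate = 8,299 / 99,276 = 8.36%.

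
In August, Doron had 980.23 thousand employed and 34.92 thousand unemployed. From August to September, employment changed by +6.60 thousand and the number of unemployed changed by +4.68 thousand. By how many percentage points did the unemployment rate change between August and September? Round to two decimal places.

August: labor force = 980.23 + 34.92 = 1,015.15; u = 34.92/1,015.15 = 3.44%.
September: labor force = 986.83 + 39.60 = 1,026.43; u = 39.60/1,026.43 = 3.86%.
Change = 3.86% − 3.44% = +0.42 pp.

The unemployment rate changed by +0.42 percentage points.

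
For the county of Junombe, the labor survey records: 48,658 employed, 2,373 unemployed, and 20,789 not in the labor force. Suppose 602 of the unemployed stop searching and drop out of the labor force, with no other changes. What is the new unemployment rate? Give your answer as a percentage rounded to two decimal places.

Initially, labor force = 48,658 + 2,373 = 51,031, so u = 2,373/51,031 = 4.65%.
After the change, unemployed and labor force both fall by 602 → E = 48,658, U = 1,771, labor force = 50,429.
New unemployment rate = 1,771 / 50,429 = 3.51%.

New unemployment rate ≈ 3.51%.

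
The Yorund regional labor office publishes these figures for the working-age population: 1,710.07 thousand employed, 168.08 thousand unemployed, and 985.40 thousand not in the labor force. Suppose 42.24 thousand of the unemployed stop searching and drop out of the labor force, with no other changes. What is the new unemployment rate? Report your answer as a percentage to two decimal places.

New unemployment rate ≈ 6.85%.

Initially, labor force = 1,710.07 + 168.08 = 1,878.15 thousand, so u = 168.08/1,878.15 = 8.95%.
After the change, unemployed and labor force both fall by 42.24 → E = 1,710.07, U = 125.84, labor force = 1,835.91 thousand.
New unemployment rate = 125.84 / 1,835.91 = 6.85%.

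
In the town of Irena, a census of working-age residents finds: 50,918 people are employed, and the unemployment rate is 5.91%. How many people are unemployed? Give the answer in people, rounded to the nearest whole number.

Let U be the number unemployed. The labor force is E + U, and U/(E+U) = 0.0591.
So U = 0.0591 × 50,918 / (1 − 0.0591) = 3009.25 / 0.9409 ≈ 3,198.

About 3,198 are unemployed.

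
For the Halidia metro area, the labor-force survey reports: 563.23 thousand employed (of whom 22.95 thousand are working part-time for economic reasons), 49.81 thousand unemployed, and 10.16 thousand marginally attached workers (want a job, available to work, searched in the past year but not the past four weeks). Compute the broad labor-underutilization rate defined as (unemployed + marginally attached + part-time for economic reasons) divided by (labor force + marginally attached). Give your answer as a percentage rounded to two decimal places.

Broad underutilization rate ≈ 13.31%.

Labor force = 563.23 + 49.81 = 613.04 thousand.
Numerator = 49.81 + 10.16 + 22.95 = 82.92 thousand.
Denominator = 613.04 + 10.16 = 623.20 thousand.
Broad rate = 82.92 / 623.20 = 13.31%.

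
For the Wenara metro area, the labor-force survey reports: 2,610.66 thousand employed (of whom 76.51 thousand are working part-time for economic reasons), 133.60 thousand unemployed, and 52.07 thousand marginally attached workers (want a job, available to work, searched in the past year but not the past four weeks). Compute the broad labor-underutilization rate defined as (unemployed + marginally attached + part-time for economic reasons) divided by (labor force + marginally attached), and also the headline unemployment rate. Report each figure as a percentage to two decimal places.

Broad underutilization rate ≈ 9.38%; headline unemployment rate ≈ 4.87%.

Labor force = 2,610.66 + 133.60 = 2,744.26 thousand.
Numerator = 133.60 + 52.07 + 76.51 = 262.18 thousand.
Denominator = 2,744.26 + 52.07 = 2,796.33 thousand.
Broad rate = 262.18 / 2,796.33 = 9.38%.
Headline unemployment rate = 133.60 / 2,744.26 = 4.87%.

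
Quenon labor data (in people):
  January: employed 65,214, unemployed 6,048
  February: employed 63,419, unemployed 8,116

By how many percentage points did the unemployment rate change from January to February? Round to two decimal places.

January: labor force = 65,214 + 6,048 = 71,262; u = 6,048/71,262 = 8.49%.
February: labor force = 63,419 + 8,116 = 71,535; u = 8,116/71,535 = 11.35%.
Change = 11.35% − 8.49% = +2.86 pp.

The unemployment rate changed by +2.86 percentage points.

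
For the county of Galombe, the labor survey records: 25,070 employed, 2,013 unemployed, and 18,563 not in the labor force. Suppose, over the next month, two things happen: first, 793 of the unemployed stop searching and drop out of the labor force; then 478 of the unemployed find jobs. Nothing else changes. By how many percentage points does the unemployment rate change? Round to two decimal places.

Initially, labor force = 25,070 + 2,013 = 27,083, so u = 2,013/27,083 = 7.43%.
After the first change, unemployed and labor force both fall by 793 → E = 25,070, U = 1,220, labor force = 26,290.
After the second change, unemployed falls and employed rises by 478; labor force unchanged → E = 25,548, U = 742, labor force = 26,290.
New unemployment rate = 742 / 26,290 = 2.82%.
Change = 2.82% − 7.43% = −4.61 percentage points.

The unemployment rate changes by −4.61 percentage points.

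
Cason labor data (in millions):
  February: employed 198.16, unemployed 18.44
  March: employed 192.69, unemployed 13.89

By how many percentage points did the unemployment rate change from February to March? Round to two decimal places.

The unemployment rate changed by −1.79 percentage points.

February: labor force = 198.16 + 18.44 = 216.60; u = 18.44/216.60 = 8.51%.
March: labor force = 192.69 + 13.89 = 206.58; u = 13.89/206.58 = 6.72%.
Change = 6.72% − 8.51% = −1.79 pp.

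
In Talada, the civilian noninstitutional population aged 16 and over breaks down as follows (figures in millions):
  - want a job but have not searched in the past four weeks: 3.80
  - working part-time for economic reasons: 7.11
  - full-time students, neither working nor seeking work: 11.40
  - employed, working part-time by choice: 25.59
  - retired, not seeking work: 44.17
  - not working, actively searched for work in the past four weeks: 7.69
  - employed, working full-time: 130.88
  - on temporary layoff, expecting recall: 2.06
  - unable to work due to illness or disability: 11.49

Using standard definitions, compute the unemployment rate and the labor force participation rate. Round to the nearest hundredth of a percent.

Employed = 7.11 + 25.59 + 130.88 = 163.58 million (anyone who worked, including part-time for economic reasons, counts as employed).
Unemployed = 7.69 + 2.06 = 9.75 million (jobless and actively searching, or on temporary layoff).
Labor force = 163.58 + 9.75 = 173.33 million.
Not in labor force = 3.80 + 11.40 + 44.17 + 11.49 = 70.86 million (those not working and not actively searching are outside the labor force — including those who want a job but have given up searching).
Civilian working-age population = 173.33 + 70.86 = 244.19 million.
Unemployment rate = 9.75 / 173.33 = 5.63%.
Labor force participation rate = 173.33 / 244.19 = 70.98%.

Unemployment rate ≈ 5.63%; labor force participation rate ≈ 70.98%.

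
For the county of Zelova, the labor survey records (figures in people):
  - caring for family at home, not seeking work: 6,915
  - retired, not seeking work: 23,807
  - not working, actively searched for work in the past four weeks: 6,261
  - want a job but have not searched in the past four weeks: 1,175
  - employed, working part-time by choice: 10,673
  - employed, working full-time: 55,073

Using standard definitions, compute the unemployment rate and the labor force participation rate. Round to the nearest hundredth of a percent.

Employed = 10,673 + 55,073 = 65,746.
Unemployed = 6,261.
Labor force = 65,746 + 6,261 = 72,007.
Not in labor force = 6,915 + 23,807 + 1,175 = 31,897 (those not working and not actively searching are outside the labor force — including those who want a job but have given up searching).
Civilian working-age population = 72,007 + 31,897 = 103,904.
Unemployment rate = 6,261 / 72,007 = 8.69%.
Labor force participation rate = 72,007 / 103,904 = 69.30%.

Unemployment rate ≈ 8.69%; labor force participation rate ≈ 69.30%.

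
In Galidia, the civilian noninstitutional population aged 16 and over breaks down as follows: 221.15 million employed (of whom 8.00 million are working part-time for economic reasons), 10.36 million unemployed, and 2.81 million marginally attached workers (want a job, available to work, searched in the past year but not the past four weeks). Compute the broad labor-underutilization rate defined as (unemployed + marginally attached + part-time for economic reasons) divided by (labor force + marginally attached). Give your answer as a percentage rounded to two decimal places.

Broad underutilization rate ≈ 9.03%.

Labor force = 221.15 + 10.36 = 231.51 million.
Numerator = 10.36 + 2.81 + 8.00 = 21.17 million.
Denominator = 231.51 + 2.81 = 234.32 million.
Broad rate = 21.17 / 234.32 = 9.03%.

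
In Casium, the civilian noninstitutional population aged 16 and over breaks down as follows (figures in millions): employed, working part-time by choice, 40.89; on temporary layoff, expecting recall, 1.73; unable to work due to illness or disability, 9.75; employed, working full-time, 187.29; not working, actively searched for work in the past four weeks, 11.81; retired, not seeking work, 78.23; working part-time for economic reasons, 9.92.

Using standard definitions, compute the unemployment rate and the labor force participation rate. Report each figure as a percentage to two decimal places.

Unemployment rate ≈ 5.38%; labor force participation rate ≈ 74.09%.

Employed = 40.89 + 187.29 + 9.92 = 238.10 million (anyone who worked, including part-time for economic reasons, counts as employed).
Unemployed = 1.73 + 11.81 = 13.54 million (jobless and actively searching, or on temporary layoff).
Labor force = 238.10 + 13.54 = 251.64 million.
Not in labor force = 9.75 + 78.23 = 87.98 million (those not working and not actively searching are outside the labor force).
Civilian working-age population = 251.64 + 87.98 = 339.62 million.
Unemployment rate = 13.54 / 251.64 = 5.38%.
Labor force participation rate = 251.64 / 339.62 = 74.09%.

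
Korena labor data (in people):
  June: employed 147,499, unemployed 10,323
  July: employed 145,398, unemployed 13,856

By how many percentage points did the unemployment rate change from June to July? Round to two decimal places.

The unemployment rate changed by +2.16 percentage points.

June: labor force = 147,499 + 10,323 = 157,822; u = 10,323/157,822 = 6.54%.
July: labor force = 145,398 + 13,856 = 159,254; u = 13,856/159,254 = 8.70%.
Change = 8.70% − 6.54% = +2.16 pp.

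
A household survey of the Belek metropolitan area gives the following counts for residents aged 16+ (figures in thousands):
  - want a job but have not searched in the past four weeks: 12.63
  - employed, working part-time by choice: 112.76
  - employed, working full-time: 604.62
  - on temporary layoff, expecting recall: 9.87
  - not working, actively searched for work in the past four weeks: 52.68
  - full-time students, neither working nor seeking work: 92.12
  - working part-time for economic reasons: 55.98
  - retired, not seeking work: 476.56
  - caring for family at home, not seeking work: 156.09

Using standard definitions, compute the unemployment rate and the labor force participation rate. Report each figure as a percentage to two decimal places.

Employed = 112.76 + 604.62 + 55.98 = 773.36 thousand (anyone who worked, including part-time for economic reasons, counts as employed).
Unemployed = 9.87 + 52.68 = 62.55 thousand (jobless and actively searching, or on temporary layoff).
Labor force = 773.36 + 62.55 = 835.91 thousand.
Not in labor force = 12.63 + 92.12 + 476.56 + 156.09 = 737.40 thousand (those not working and not actively searching are outside the labor force — including those who want a job but have given up searching).
Civilian working-age population = 835.91 + 737.40 = 1,573.31 thousand.
Unemployment rate = 62.55 / 835.91 = 7.48%.
Labor force participation rate = 835.91 / 1,573.31 = 53.13%.

Unemployment rate ≈ 7.48%; labor force participation rate ≈ 53.13%.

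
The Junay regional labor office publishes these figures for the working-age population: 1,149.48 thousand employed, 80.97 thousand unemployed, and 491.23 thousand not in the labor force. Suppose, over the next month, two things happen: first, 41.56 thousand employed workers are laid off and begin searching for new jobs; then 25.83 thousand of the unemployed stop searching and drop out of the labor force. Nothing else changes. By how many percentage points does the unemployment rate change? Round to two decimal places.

The unemployment rate changes by +1.45 percentage points.

Initially, labor force = 1,149.48 + 80.97 = 1,230.45 thousand, so u = 80.97/1,230.45 = 6.58%.
After the first change, employed falls and unemployed rises by 41.56; labor force unchanged → E = 1,107.92, U = 122.53, labor force = 1,230.45 thousand.
After the second change, unemployed and labor force both fall by 25.83 → E = 1,107.92, U = 96.70, labor force = 1,204.62 thousand.
New unemployment rate = 96.70 / 1,204.62 = 8.03%.
Change = 8.03% − 6.58% = +1.45 percentage points.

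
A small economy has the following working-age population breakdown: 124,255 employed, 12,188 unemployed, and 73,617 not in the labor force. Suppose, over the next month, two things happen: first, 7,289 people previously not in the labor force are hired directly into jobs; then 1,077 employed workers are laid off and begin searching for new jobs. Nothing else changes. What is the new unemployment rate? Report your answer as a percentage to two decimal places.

New unemployment rate ≈ 9.23%.

Initially, labor force = 124,255 + 12,188 = 136,443, so u = 12,188/136,443 = 8.93%.
After the first change, employed and labor force both rise by 7,289; unemployed unchanged → E = 131,544, U = 12,188, labor force = 143,732.
After the second change, employed falls and unemployed rises by 1,077; labor force unchanged → E = 130,467, U = 13,265, labor force = 143,732.
New unemployment rate = 13,265 / 143,732 = 9.23%.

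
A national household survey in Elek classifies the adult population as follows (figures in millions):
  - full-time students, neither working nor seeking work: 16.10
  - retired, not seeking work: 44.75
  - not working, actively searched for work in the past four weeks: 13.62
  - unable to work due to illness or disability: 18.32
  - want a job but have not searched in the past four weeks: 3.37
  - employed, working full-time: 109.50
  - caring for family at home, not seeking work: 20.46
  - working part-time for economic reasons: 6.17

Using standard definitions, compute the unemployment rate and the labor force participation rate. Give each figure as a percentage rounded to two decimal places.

Unemployment rate ≈ 10.53%; labor force participation rate ≈ 55.66%.

Employed = 109.50 + 6.17 = 115.67 million (anyone who worked, including part-time for economic reasons, counts as employed).
Unemployed = 13.62 million.
Labor force = 115.67 + 13.62 = 129.29 million.
Not in labor force = 16.10 + 44.75 + 18.32 + 3.37 + 20.46 = 103.00 million (those not working and not actively searching are outside the labor force — including those who want a job but have given up searching).
Civilian working-age population = 129.29 + 103.00 = 232.29 million.
Unemployment rate = 13.62 / 129.29 = 10.53%.
Labor force participation rate = 129.29 / 232.29 = 55.66%.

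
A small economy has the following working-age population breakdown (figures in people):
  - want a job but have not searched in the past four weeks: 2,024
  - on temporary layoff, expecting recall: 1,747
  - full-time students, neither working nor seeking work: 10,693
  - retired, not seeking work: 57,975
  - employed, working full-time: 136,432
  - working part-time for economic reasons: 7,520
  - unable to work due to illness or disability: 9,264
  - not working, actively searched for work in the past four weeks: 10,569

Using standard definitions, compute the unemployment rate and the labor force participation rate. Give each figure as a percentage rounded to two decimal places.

Unemployment rate ≈ 7.88%; labor force participation rate ≈ 66.15%.

Employed = 136,432 + 7,520 = 143,952 (anyone who worked, including part-time for economic reasons, counts as employed).
Unemployed = 1,747 + 10,569 = 12,316 (jobless and actively searching, or on temporary layoff).
Labor force = 143,952 + 12,316 = 156,268.
Not in labor force = 2,024 + 10,693 + 57,975 + 9,264 = 79,956 (those not working and not actively searching are outside the labor force — including those who want a job but have given up searching).
Civilian working-age population = 156,268 + 79,956 = 236,224.
Unemployment rate = 12,316 / 156,268 = 7.88%.
Labor force participation rate = 156,268 / 236,224 = 66.15%.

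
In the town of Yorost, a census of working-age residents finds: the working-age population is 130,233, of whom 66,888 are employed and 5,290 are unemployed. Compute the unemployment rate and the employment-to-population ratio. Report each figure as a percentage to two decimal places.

Labor force = employed + unemployed = 66,888 + 5,290 = 72,178.
Unemployment rate = 5,290 / 72,178 = 7.33%.
Employment-population ratio = 66,888 / 130,233 = 51.36%.

Unemployment rate ≈ 7.33%; employment-population ratio ≈ 51.36%.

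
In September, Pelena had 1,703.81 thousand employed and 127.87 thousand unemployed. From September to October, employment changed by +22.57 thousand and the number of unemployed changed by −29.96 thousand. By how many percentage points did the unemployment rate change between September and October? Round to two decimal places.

September: labor force = 1,703.81 + 127.87 = 1,831.68; u = 127.87/1,831.68 = 6.98%.
October: labor force = 1,726.38 + 97.91 = 1,824.29; u = 97.91/1,824.29 = 5.37%.
Change = 5.37% − 6.98% = −1.61 pp.

The unemployment rate changed by −1.61 percentage points.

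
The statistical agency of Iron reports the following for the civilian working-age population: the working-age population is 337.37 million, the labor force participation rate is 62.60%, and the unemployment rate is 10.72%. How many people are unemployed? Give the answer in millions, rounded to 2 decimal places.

About 22.64 million are unemployed.

Labor force = 0.6260 × 337.37 = 211.19 million.
Unemployed = 0.1072 × 211.19 ≈ 22.64 million.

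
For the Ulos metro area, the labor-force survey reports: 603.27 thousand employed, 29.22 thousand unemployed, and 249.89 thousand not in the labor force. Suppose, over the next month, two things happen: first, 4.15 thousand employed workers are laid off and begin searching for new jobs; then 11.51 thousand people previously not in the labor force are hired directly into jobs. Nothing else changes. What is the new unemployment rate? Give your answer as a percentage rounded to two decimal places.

New unemployment rate ≈ 5.18%.

Initially, labor force = 603.27 + 29.22 = 632.49 thousand, so u = 29.22/632.49 = 4.62%.
After the first change, employed falls and unemployed rises by 4.15; labor force unchanged → E = 599.12, U = 33.37, labor force = 632.49 thousand.
After the second change, employed and labor force both rise by 11.51; unemployed unchanged → E = 610.63, U = 33.37, labor force = 644.00 thousand.
New unemployment rate = 33.37 / 644.00 = 5.18%.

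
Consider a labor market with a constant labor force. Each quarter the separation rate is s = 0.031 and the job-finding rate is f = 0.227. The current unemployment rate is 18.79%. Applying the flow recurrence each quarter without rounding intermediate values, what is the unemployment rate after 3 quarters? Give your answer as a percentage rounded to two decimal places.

With a fixed labor force, u_{t+1} = u_t + s·(1−u_t) − f·u_t = u_t·(1−s−f) + s.
Here 1−s−f = 0.742 and s = 0.031.
u_1 = 0.187900 × 0.742 + 0.031 = 0.170422.
u_2 = 0.170422 × 0.742 + 0.031 = 0.157453.
u_3 = 0.157453 × 0.742 + 0.031 = 0.147830.

Unemployment rate after three quarters ≈ 14.78%.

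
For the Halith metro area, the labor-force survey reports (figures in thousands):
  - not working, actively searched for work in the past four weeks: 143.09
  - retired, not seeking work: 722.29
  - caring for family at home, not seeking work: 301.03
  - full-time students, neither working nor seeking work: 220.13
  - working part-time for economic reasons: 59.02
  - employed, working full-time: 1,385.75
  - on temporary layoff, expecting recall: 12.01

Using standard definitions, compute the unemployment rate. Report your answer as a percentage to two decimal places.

Unemployment rate ≈ 9.69%.

Employed = 59.02 + 1,385.75 = 1,444.77 thousand (anyone who worked, including part-time for economic reasons, counts as employed).
Unemployed = 143.09 + 12.01 = 155.10 thousand (jobless and actively searching, or on temporary layoff).
Labor force = 1,444.77 + 155.10 = 1,599.87 thousand.
Unemployment rate = 155.10 / 1,599.87 = 9.69%.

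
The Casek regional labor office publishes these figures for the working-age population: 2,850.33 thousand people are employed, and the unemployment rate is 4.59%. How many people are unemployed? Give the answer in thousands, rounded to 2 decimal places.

Let U be the number unemployed. The labor force is E + U, and U/(E+U) = 0.0459.
So U = 0.0459 × 2,850.33 / (1 − 0.0459) = 130.8301 / 0.9541 ≈ 137.12 thousand.

About 137.12 thousand are unemployed.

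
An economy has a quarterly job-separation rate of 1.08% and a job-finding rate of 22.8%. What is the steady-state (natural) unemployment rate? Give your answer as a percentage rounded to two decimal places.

Steady-state unemployment rate ≈ 4.52%.

At steady state the flows balance: s·E = f·U, so U/(E+U) = s/(s+f).
u* = 1.08 / (1.08 + 22.8) = 1.08 / 23.88 = 4.52%.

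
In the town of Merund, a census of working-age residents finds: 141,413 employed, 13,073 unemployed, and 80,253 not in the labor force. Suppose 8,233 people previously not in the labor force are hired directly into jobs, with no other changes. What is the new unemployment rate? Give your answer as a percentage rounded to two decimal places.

Initially, labor force = 141,413 + 13,073 = 154,486, so u = 13,073/154,486 = 8.46%.
After the change, employed and labor force both rise by 8,233; unemployed unchanged → E = 149,646, U = 13,073, labor force = 162,719.
New unemployment rate = 13,073 / 162,719 = 8.03%.

New unemployment rate ≈ 8.03%.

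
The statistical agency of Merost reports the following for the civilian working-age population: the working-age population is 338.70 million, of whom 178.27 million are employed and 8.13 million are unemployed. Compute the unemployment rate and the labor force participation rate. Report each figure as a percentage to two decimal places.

Unemployment rate ≈ 4.36%; labor force participation rate ≈ 55.03%.

Labor force = employed + unemployed = 178.27 + 8.13 = 186.40 million.
Unemployment rate = 8.13 / 186.40 = 4.36%.
Labor force participation rate = 186.40 / 338.70 = 55.03%.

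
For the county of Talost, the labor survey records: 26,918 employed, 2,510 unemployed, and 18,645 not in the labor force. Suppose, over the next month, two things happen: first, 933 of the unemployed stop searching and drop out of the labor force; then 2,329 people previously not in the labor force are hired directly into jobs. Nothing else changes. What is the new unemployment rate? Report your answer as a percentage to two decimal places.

Initially, labor force = 26,918 + 2,510 = 29,428, so u = 2,510/29,428 = 8.53%.
After the first change, unemployed and labor force both fall by 933 → E = 26,918, U = 1,577, labor force = 28,495.
After the second change, employed and labor force both rise by 2,329; unemployed unchanged → E = 29,247, U = 1,577, labor force = 30,824.
New unemployment rate = 1,577 / 30,824 = 5.12%.

New unemployment rate ≈ 5.12%.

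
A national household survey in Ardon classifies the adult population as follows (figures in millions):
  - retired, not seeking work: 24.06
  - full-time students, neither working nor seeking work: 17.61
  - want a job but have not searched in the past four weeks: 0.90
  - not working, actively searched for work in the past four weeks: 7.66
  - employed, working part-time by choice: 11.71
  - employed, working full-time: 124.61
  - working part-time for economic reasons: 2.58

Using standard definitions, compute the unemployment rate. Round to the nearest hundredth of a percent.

Employed = 11.71 + 124.61 + 2.58 = 138.90 million (anyone who worked, including part-time for economic reasons, counts as employed).
Unemployed = 7.66 million.
Labor force = 138.90 + 7.66 = 146.56 million.
Unemployment rate = 7.66 / 146.56 = 5.23%.

Unemployment rate ≈ 5.23%.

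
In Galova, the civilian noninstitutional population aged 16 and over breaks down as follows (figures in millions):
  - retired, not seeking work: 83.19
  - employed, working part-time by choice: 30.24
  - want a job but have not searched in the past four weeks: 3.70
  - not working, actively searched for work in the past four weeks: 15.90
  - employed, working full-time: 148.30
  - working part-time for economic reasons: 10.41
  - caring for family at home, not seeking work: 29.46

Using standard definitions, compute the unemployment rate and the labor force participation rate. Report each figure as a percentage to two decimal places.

Unemployment rate ≈ 7.76%; labor force participation rate ≈ 63.78%.

Employed = 30.24 + 148.30 + 10.41 = 188.95 million (anyone who worked, including part-time for economic reasons, counts as employed).
Unemployed = 15.90 million.
Labor force = 188.95 + 15.90 = 204.85 million.
Not in labor force = 83.19 + 3.70 + 29.46 = 116.35 million (those not working and not actively searching are outside the labor force — including those who want a job but have given up searching).
Civilian working-age population = 204.85 + 116.35 = 321.20 million.
Unemployment rate = 15.90 / 204.85 = 7.76%.
Labor force participation rate = 204.85 / 321.20 = 63.78%.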